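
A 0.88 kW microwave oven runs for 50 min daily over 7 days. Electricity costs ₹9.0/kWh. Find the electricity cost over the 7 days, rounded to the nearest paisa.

Runtime = 50 min × 7 = 350 min = 5.833333… h
Energy = 0.88 kW × 5.833333… h = 5.133333… kWh
Cost = 5.133333… kWh × ₹9.0/kWh = ₹46.20

₹46.20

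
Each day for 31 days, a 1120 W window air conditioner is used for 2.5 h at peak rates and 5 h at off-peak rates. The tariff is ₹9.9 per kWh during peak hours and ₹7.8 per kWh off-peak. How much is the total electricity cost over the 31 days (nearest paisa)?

Peak energy = 1.12 kW × 2.5 h × 31 = 86.8 kWh
Off-peak energy = 1.12 kW × 5 h × 31 = 173.6 kWh
Cost = 86.8 × ₹9.9 + 173.6 × ₹7.8 = ₹859.32 + ₹1354.08 = ₹2213.40

₹2213.40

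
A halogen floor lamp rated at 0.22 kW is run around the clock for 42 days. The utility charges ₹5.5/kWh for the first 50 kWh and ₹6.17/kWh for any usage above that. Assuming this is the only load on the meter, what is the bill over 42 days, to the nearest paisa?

Runtime = 24 h × 42 = 1008 h
Energy = 0.22 kW × 1008 h = 221.76 kWh
Tier 1 (0–50 kWh): 50 × ₹5.5 = ₹275
Above 50 kWh: 171.76 × ₹6.17 = ₹1059.7592
Bill = ₹1334.76

₹1334.76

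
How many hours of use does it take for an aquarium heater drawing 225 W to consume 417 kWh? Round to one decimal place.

1853.3 h

Hours = 417 kWh ÷ 0.225 kW = 1853.3 h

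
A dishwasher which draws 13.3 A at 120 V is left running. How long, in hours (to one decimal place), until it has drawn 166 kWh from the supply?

Power = 13.3 A × 120 V = 1596 W = 1.596 kW
Hours = 166 kWh ÷ 1.596 kW = 104.0 h

104.0 h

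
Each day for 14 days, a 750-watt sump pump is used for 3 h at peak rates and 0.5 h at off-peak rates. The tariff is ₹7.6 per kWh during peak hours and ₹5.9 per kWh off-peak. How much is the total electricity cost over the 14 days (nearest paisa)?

Peak energy = 0.75 kW × 3 h × 14 = 31.5 kWh
Off-peak energy = 0.75 kW × 0.5 h × 14 = 5.25 kWh
Cost = 31.5 × ₹7.6 + 5.25 × ₹5.9 = ₹239.4 + ₹30.975 = ₹270.38

₹270.38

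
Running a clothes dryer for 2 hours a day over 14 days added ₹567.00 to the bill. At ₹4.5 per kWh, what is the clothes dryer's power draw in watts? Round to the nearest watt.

4500 W

Energy = ₹567.00 ÷ ₹4.5/kWh = 126 kWh
Runtime = 2 h/day × 14 days = 28 h
Power = 126 kWh ÷ 28 h = 4.5 kW = 4500 W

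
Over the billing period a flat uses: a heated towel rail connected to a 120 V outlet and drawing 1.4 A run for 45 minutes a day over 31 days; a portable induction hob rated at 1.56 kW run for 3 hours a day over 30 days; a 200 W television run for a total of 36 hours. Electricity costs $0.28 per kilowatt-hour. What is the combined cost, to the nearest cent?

$42.42

heated towel rail: Power = 1.4 A × 120 V = 168 W = 0.168 kW
heated towel rail: Runtime = 45 min × 31 = 1395 min = 23.25 h
heated towel rail: 0.168 kW × 23.25 h = 3.906 kWh
portable induction hob: Runtime = 3 h/day × 30 days = 90 h
portable induction hob: 1.56 kW × 90 h = 140.4 kWh
television: 0.2 kW × 36 h = 7.2 kWh
Total energy = 151.506 kWh
Cost = 151.506 × $0.28 = $42.42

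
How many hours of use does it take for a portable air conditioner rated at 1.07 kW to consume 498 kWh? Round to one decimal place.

Hours = 498 kWh ÷ 1.07 kW = 465.4 h

465.4 h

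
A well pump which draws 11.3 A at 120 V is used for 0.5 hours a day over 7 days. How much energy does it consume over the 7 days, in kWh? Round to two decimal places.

Power = 11.3 A × 120 V = 1356 W = 1.356 kW
Runtime = 0.5 h/day × 7 days = 3.5 h
Energy = 1.356 kW × 3.5 h = 4.746 kWh ≈ 4.75 kWh

4.75 kWh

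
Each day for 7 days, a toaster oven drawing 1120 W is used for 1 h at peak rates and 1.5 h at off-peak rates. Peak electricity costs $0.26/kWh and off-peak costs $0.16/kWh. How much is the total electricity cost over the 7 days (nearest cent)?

$3.92

Peak energy = 1.12 kW × 1 h × 7 = 7.84 kWh
Off-peak energy = 1.12 kW × 1.5 h × 7 = 11.76 kWh
Cost = 7.84 × $0.26 + 11.76 × $0.16 = $2.0384 + $1.8816 = $3.92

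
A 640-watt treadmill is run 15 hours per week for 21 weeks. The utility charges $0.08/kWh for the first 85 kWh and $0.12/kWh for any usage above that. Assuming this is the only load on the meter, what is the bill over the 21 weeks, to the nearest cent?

Runtime = 15 h/week × 21 weeks = 315 h
Energy = 0.64 kW × 315 h = 201.6 kWh
Tier 1 (0–85 kWh): 85 × $0.08 = $6.8
Above 85 kWh: 116.6 × $0.12 = $13.992
Bill = $20.79

$20.79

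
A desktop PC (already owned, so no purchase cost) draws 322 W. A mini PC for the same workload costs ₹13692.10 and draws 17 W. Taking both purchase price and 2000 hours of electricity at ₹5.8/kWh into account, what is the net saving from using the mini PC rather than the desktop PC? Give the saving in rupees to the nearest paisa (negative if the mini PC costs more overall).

desktop PC: ₹0.00 + (322/1000) kW × 2000 h × ₹5.8 = ₹0.00 + ₹3735.2 = ₹3735.2
mini PC: ₹13692.10 + (17/1000) kW × 2000 h × ₹5.8 = ₹13692.10 + ₹197.2 = ₹13889.3
Saving = ₹3735.2 − ₹13889.3 = −₹10154.1

-₹10154.10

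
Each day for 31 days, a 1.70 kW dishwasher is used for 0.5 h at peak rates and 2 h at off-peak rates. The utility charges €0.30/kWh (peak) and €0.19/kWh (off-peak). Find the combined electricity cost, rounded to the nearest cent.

Peak energy = 1.7 kW × 0.5 h × 31 = 26.35 kWh
Off-peak energy = 1.7 kW × 2 h × 31 = 105.4 kWh
Cost = 26.35 × €0.30 + 105.4 × €0.19 = €7.905 + €20.026 = €27.93

€27.93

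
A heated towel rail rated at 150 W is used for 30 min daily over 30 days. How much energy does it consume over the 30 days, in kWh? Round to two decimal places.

Runtime = 30 min × 30 = 900 min = 15 h
Energy = 0.15 kW × 15 h = 2.25 kWh

2.25 kWh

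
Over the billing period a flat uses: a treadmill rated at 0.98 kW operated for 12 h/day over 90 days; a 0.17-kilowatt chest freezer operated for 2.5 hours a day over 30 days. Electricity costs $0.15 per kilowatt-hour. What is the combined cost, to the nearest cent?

treadmill: Runtime = 12 h/day × 90 days = 1080 h
treadmill: 0.98 kW × 1080 h = 1058.4 kWh
chest freezer: Runtime = 2.5 h/day × 30 days = 75 h
chest freezer: 0.17 kW × 75 h = 12.75 kWh
Total energy = 1071.15 kWh
Cost = 1071.15 × $0.15 = $160.67

$160.67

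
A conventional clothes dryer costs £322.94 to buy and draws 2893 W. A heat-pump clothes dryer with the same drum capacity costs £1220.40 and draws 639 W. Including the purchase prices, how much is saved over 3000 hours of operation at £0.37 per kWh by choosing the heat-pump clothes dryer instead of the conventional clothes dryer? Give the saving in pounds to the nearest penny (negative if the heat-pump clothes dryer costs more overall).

£1604.48

conventional clothes dryer: £322.94 + (2893/1000) kW × 3000 h × £0.37 = £322.94 + £3211.23 = £3534.17
heat-pump clothes dryer: £1220.40 + (639/1000) kW × 3000 h × £0.37 = £1220.40 + £709.29 = £1929.69
Saving = £3534.17 − £1929.69 = £1604.48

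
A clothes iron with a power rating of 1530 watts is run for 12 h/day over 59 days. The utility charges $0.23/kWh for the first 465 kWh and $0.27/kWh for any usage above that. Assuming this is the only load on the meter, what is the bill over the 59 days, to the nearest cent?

$273.87

Runtime = 12 h/day × 59 days = 708 h
Energy = 1.53 kW × 708 h = 1083.24 kWh
Tier 1 (0–465 kWh): 465 × $0.23 = $106.95
Above 465 kWh: 618.24 × $0.27 = $166.9248
Bill = $273.87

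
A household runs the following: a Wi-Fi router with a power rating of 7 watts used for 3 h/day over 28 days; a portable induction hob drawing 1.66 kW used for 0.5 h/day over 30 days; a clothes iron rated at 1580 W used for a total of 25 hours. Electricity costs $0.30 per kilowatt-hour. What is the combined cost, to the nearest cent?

Wi-Fi router: Runtime = 3 h/day × 28 days = 84 h
Wi-Fi router: 0.007 kW × 84 h = 0.588 kWh
portable induction hob: Runtime = 0.5 h/day × 30 days = 15 h
portable induction hob: 1.66 kW × 15 h = 24.9 kWh
clothes iron: 1.58 kW × 25 h = 39.5 kWh
Total energy = 64.988 kWh
Cost = 64.988 × $0.30 = $19.50

$19.50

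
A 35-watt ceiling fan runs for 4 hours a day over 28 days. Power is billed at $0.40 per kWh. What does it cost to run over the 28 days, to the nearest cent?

Runtime = 4 h/day × 28 days = 112 h
Energy = 0.035 kW × 112 h = 3.92 kWh
Cost = 3.92 kWh × $0.40/kWh = $1.57

$1.57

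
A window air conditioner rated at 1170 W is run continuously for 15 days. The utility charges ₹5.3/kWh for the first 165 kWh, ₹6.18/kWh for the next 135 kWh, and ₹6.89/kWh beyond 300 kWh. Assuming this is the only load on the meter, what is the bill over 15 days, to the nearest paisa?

Runtime = 24 h × 15 = 360 h
Energy = 1.17 kW × 360 h = 421.2 kWh
Tier 1 (0–165 kWh): 165 × ₹5.3 = ₹874.5
Tier 2 (165–300 kWh): 135 × ₹6.18 = ₹834.3
Above 300 kWh: 121.2 × ₹6.89 = ₹835.068
Bill = ₹2543.87

₹2543.87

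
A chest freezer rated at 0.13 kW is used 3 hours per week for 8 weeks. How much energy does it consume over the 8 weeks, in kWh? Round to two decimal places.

Runtime = 3 h/week × 8 weeks = 24 h
Energy = 0.13 kW × 24 h = 3.12 kWh

3.12 kWh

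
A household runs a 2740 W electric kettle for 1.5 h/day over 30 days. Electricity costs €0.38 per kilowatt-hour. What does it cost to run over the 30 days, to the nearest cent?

Runtime = 1.5 h/day × 30 days = 45 h
Energy = 2.74 kW × 45 h = 123.3 kWh
Cost = 123.3 kWh × €0.38/kWh = €46.85

€46.85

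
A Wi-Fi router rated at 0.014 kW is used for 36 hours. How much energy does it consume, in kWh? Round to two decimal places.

Energy = 0.014 kW × 36 h = 0.504 kWh ≈ 0.50 kWh

0.50 kWh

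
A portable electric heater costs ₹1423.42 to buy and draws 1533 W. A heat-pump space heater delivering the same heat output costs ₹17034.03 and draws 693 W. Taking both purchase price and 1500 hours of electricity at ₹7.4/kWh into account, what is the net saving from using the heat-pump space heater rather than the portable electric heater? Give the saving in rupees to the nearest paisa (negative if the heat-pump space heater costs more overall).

-₹6286.61

portable electric heater: ₹1423.42 + (1533/1000) kW × 1500 h × ₹7.4 = ₹1423.42 + ₹17016.3 = ₹18439.72
heat-pump space heater: ₹17034.03 + (693/1000) kW × 1500 h × ₹7.4 = ₹17034.03 + ₹7692.3 = ₹24726.33
Saving = ₹18439.72 − ₹24726.33 = −₹6286.61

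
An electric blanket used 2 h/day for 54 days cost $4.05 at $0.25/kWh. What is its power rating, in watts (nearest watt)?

Energy = $4.05 ÷ $0.25/kWh = 16.2 kWh
Runtime = 2 h/day × 54 days = 108 h
Power = 16.2 kWh ÷ 108 h = 0.15 kW = 150 W

150 W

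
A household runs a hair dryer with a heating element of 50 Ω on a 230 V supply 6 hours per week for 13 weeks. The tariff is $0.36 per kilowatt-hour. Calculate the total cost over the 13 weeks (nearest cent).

$29.71

Power = V²/R = 230²/50 = 1058 W = 1.058 kW
Runtime = 6 h/week × 13 weeks = 78 h
Energy = 1.058 kW × 78 h = 82.524 kWh
Cost = 82.524 kWh × $0.36/kWh = $29.71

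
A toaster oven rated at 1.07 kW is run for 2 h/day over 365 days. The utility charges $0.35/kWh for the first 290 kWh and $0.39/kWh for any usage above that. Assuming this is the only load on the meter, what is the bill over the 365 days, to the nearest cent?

Runtime = 2 h/day × 365 days = 730 h
Energy = 1.07 kW × 730 h = 781.1 kWh
Tier 1 (0–290 kWh): 290 × $0.35 = $101.5
Above 290 kWh: 491.1 × $0.39 = $191.529
Bill = $293.03

$293.03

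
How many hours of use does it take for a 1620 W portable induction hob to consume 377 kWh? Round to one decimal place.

232.7 h

Hours = 377 kWh ÷ 1.62 kW = 232.7 h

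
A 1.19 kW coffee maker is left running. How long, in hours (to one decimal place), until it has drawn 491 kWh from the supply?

Hours = 491 kWh ÷ 1.19 kW = 412.6 h

412.6 h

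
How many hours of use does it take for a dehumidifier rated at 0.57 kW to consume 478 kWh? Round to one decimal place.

Hours = 478 kWh ÷ 0.57 kW = 838.6 h

838.6 h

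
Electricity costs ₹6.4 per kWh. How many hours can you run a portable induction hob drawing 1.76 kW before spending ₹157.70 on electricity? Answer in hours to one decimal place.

14.0 h

Energy available = ₹157.70 ÷ ₹6.4/kWh = 24.6406 kWh
Hours = 24.6406 kWh ÷ 1.76 kW = 14.0 h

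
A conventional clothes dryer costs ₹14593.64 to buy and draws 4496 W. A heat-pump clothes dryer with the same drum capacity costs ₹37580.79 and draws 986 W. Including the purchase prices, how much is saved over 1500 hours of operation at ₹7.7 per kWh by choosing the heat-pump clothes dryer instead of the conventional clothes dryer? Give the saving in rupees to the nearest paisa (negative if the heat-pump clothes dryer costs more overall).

₹17553.35

conventional clothes dryer: ₹14593.64 + (4496/1000) kW × 1500 h × ₹7.7 = ₹14593.64 + ₹51928.8 = ₹66522.44
heat-pump clothes dryer: ₹37580.79 + (986/1000) kW × 1500 h × ₹7.7 = ₹37580.79 + ₹11388.3 = ₹48969.09
Saving = ₹66522.44 − ₹48969.09 = ₹17553.35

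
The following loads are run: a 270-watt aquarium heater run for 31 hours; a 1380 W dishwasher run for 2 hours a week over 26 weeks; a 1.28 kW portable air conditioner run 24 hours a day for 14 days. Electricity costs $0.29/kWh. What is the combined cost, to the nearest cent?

aquarium heater: 0.27 kW × 31 h = 8.37 kWh
dishwasher: Runtime = 2 h/week × 26 weeks = 52 h
dishwasher: 1.38 kW × 52 h = 71.76 kWh
portable air conditioner: Runtime = 24 h × 14 = 336 h
portable air conditioner: 1.28 kW × 336 h = 430.08 kWh
Total energy = 510.21 kWh
Cost = 510.21 × $0.29 = $147.96

$147.96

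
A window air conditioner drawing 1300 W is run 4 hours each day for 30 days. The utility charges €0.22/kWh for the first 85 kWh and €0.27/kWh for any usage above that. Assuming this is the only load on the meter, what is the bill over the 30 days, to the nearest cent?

€37.87

Runtime = 4 h/day × 30 days = 120 h
Energy = 1.3 kW × 120 h = 156 kWh
Tier 1 (0–85 kWh): 85 × €0.22 = €18.7
Above 85 kWh: 71 × €0.27 = €19.17
Bill = €37.87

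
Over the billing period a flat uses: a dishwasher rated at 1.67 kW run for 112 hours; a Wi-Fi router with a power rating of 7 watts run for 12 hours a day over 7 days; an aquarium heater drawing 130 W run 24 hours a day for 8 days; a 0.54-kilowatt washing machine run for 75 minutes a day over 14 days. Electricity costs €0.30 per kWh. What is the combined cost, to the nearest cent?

€66.61

dishwasher: 1.67 kW × 112 h = 187.04 kWh
Wi-Fi router: Runtime = 12 h/day × 7 days = 84 h
Wi-Fi router: 0.007 kW × 84 h = 0.588 kWh
aquarium heater: Runtime = 24 h × 8 = 192 h
aquarium heater: 0.13 kW × 192 h = 24.96 kWh
washing machine: Runtime = 75 min × 14 = 1050 min = 17.5 h
washing machine: 0.54 kW × 17.5 h = 9.45 kWh
Total energy = 222.038 kWh
Cost = 222.038 × €0.30 = €66.61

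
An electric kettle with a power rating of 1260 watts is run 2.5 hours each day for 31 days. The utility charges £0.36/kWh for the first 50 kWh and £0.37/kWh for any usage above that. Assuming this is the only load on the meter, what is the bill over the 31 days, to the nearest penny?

Runtime = 2.5 h/day × 31 days = 77.5 h
Energy = 1.26 kW × 77.5 h = 97.65 kWh
Tier 1 (0–50 kWh): 50 × £0.36 = £18
Above 50 kWh: 47.65 × £0.37 = £17.6305
Bill = £35.63

£35.63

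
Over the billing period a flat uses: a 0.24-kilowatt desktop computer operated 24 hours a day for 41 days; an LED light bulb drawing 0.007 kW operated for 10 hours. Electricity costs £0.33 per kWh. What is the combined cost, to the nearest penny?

desktop computer: Runtime = 24 h × 41 = 984 h
desktop computer: 0.24 kW × 984 h = 236.16 kWh
LED light bulb: 0.007 kW × 10 h = 0.07 kWh
Total energy = 236.23 kWh
Cost = 236.23 × £0.33 = £77.96

£77.96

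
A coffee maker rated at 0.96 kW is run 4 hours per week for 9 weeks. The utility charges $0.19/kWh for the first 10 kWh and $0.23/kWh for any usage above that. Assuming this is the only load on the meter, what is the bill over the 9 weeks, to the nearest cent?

$7.55

Runtime = 4 h/week × 9 weeks = 36 h
Energy = 0.96 kW × 36 h = 34.56 kWh
Tier 1 (0–10 kWh): 10 × $0.19 = $1.9
Above 10 kWh: 24.56 × $0.23 = $5.6488
Bill = $7.55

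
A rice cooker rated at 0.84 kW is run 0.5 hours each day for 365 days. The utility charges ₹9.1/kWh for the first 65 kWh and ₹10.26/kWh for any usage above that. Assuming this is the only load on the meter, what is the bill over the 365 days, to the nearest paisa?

₹1497.46

Runtime = 0.5 h/day × 365 days = 182.5 h
Energy = 0.84 kW × 182.5 h = 153.3 kWh
Tier 1 (0–65 kWh): 65 × ₹9.1 = ₹591.5
Above 65 kWh: 88.3 × ₹10.26 = ₹905.958
Bill = ₹1497.46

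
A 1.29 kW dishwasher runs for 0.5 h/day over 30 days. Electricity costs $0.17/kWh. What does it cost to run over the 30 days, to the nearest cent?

$3.29

Runtime = 0.5 h/day × 30 days = 15 h
Energy = 1.29 kW × 15 h = 19.35 kWh
Cost = 19.35 kWh × $0.17/kWh = $3.29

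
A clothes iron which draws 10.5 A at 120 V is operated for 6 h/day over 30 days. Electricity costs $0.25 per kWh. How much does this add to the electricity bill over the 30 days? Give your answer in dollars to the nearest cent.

$56.70

Power = 10.5 A × 120 V = 1260 W = 1.26 kW
Runtime = 6 h/day × 30 days = 180 h
Energy = 1.26 kW × 180 h = 226.8 kWh
Cost = 226.8 kWh × $0.25/kWh = $56.70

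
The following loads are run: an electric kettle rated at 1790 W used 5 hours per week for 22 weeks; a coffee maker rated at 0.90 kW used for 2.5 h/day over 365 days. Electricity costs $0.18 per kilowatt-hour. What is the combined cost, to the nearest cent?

electric kettle: Runtime = 5 h/week × 22 weeks = 110 h
electric kettle: 1.79 kW × 110 h = 196.9 kWh
coffee maker: Runtime = 2.5 h/day × 365 days = 912.5 h
coffee maker: 0.9 kW × 912.5 h = 821.25 kWh
Total energy = 1018.15 kWh
Cost = 1018.15 × $0.18 = $183.27

$183.27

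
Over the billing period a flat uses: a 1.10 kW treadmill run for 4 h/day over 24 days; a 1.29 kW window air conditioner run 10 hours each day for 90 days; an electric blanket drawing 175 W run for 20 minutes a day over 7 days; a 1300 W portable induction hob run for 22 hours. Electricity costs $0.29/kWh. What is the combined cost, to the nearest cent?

$375.73

treadmill: Runtime = 4 h/day × 24 days = 96 h
treadmill: 1.1 kW × 96 h = 105.6 kWh
window air conditioner: Runtime = 10 h/day × 90 days = 900 h
window air conditioner: 1.29 kW × 900 h = 1161 kWh
electric blanket: Runtime = 20 min × 7 = 140 min = 2.333333… h
electric blanket: 0.175 kW × 2.333333… h = 0.408333… kWh
portable induction hob: 1.3 kW × 22 h = 28.6 kWh
Total energy = 1295.608333… kWh
Cost = 1295.608333… × $0.29 = $375.73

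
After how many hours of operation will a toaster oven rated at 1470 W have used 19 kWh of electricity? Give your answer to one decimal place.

Hours = 19 kWh ÷ 1.47 kW = 12.9 h

12.9 h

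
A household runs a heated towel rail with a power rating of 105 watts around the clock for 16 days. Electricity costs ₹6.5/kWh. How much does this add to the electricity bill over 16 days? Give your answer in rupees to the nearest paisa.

Runtime = 24 h × 16 = 384 h
Energy = 0.105 kW × 384 h = 40.32 kWh
Cost = 40.32 kWh × ₹6.5/kWh = ₹262.08

₹262.08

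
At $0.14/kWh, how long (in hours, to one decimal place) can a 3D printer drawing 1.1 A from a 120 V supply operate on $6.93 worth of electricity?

375.0 h

Power = 1.1 A × 120 V = 132 W = 0.132 kW
Energy available = $6.93 ÷ $0.14/kWh = 49.5 kWh
Hours = 49.5 kWh ÷ 0.132 kW = 375.0 h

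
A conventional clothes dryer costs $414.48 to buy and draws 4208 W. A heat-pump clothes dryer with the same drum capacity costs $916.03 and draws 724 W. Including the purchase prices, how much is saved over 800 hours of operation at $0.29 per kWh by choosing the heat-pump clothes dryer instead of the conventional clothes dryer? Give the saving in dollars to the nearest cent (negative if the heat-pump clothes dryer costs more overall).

conventional clothes dryer: $414.48 + (4208/1000) kW × 800 h × $0.29 = $414.48 + $976.256 = $1390.736
heat-pump clothes dryer: $916.03 + (724/1000) kW × 800 h × $0.29 = $916.03 + $167.968 = $1083.998
Saving = $1390.736 − $1083.998 = $306.738 → $306.74

$306.74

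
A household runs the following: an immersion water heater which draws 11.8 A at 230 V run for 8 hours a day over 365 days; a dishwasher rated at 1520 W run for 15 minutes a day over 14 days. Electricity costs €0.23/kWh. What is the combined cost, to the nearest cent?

immersion water heater: Power = 11.8 A × 230 V = 2714 W = 2.714 kW
immersion water heater: Runtime = 8 h/day × 365 days = 2920 h
immersion water heater: 2.714 kW × 2920 h = 7924.88 kWh
dishwasher: Runtime = 15 min × 14 = 210 min = 3.5 h
dishwasher: 1.52 kW × 3.5 h = 5.32 kWh
Total energy = 7930.2 kWh
Cost = 7930.2 × €0.23 = €1823.95

€1823.95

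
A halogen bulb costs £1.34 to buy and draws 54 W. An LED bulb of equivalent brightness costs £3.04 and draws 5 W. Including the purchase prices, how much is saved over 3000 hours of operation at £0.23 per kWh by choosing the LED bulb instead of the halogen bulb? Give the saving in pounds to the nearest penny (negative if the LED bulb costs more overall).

halogen bulb: £1.34 + (54/1000) kW × 3000 h × £0.23 = £1.34 + £37.26 = £38.6
LED bulb: £3.04 + (5/1000) kW × 3000 h × £0.23 = £3.04 + £3.45 = £6.49
Saving = £38.6 − £6.49 = £32.11

£32.11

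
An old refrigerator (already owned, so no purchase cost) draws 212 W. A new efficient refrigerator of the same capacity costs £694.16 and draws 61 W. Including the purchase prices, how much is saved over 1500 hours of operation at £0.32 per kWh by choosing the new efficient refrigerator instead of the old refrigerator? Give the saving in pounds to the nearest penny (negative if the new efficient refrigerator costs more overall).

-£621.68

old refrigerator: £0.00 + (212/1000) kW × 1500 h × £0.32 = £0.00 + £101.76 = £101.76
new efficient refrigerator: £694.16 + (61/1000) kW × 1500 h × £0.32 = £694.16 + £29.28 = £723.44
Saving = £101.76 − £723.44 = −£621.68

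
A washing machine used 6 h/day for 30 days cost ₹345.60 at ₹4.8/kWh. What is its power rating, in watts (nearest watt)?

400 W

Energy = ₹345.60 ÷ ₹4.8/kWh = 72 kWh
Runtime = 6 h/day × 30 days = 180 h
Power = 72 kWh ÷ 180 h = 0.4 kW = 400 W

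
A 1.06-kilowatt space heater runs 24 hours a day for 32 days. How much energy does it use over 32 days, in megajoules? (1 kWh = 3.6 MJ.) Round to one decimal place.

Runtime = 24 h × 32 = 768 h
Energy = 1.06 kW × 768 h = 814.08 kWh
= 814.08 × 3.6 MJ = 2930.7 MJ

2930.7 MJ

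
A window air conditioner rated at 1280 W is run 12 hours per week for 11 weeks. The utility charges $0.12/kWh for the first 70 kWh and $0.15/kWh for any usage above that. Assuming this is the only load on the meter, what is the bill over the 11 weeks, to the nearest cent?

Runtime = 12 h/week × 11 weeks = 132 h
Energy = 1.28 kW × 132 h = 168.96 kWh
Tier 1 (0–70 kWh): 70 × $0.12 = $8.4
Above 70 kWh: 98.96 × $0.15 = $14.844
Bill = $23.24

$23.24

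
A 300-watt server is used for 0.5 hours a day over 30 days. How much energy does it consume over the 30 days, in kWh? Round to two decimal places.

Runtime = 0.5 h/day × 30 days = 15 h
Energy = 0.3 kW × 15 h = 4.5 kWh

4.50 kWh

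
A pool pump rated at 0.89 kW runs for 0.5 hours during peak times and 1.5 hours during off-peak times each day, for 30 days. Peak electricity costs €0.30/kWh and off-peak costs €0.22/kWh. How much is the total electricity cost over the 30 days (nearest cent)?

Peak energy = 0.89 kW × 0.5 h × 30 = 13.35 kWh
Off-peak energy = 0.89 kW × 1.5 h × 30 = 40.05 kWh
Cost = 13.35 × €0.30 + 40.05 × €0.22 = €4.005 + €8.811 = €12.82

€12.82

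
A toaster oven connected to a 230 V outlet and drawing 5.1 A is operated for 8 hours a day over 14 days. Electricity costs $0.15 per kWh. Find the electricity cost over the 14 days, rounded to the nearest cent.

$19.71

Power = 5.1 A × 230 V = 1173 W = 1.173 kW
Runtime = 8 h/day × 14 days = 112 h
Energy = 1.173 kW × 112 h = 131.376 kWh
Cost = 131.376 kWh × $0.15/kWh = $19.71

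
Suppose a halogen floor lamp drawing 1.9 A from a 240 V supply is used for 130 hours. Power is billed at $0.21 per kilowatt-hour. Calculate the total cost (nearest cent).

Power = 1.9 A × 240 V = 456 W = 0.456 kW
Energy = 0.456 kW × 130 h = 59.28 kWh
Cost = 59.28 kWh × $0.21/kWh = $12.45

$12.45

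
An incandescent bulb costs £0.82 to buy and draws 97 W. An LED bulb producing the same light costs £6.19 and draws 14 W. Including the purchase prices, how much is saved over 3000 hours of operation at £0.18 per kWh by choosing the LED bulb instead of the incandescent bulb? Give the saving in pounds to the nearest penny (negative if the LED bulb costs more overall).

£39.45

incandescent bulb: £0.82 + (97/1000) kW × 3000 h × £0.18 = £0.82 + £52.38 = £53.2
LED bulb: £6.19 + (14/1000) kW × 3000 h × £0.18 = £6.19 + £7.56 = £13.75
Saving = £53.2 − £13.75 = £39.45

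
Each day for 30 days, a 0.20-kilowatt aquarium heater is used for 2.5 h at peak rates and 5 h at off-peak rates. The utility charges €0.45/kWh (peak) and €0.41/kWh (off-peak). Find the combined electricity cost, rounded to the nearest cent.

Peak energy = 0.2 kW × 2.5 h × 30 = 15 kWh
Off-peak energy = 0.2 kW × 5 h × 30 = 30 kWh
Cost = 15 × €0.45 + 30 × €0.41 = €6.75 + €12.3 = €19.05

€19.05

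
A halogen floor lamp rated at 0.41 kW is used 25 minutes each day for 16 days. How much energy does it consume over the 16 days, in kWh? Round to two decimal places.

2.73 kWh

Runtime = 25 min × 16 = 400 min = 6.666666… h
Energy = 0.41 kW × 6.666666… h = 2.733333… kWh ≈ 2.73 kWh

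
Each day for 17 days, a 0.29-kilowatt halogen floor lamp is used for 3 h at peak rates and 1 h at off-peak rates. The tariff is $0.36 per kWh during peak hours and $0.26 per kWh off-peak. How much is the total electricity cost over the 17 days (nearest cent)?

Peak energy = 0.29 kW × 3 h × 17 = 14.79 kWh
Off-peak energy = 0.29 kW × 1 h × 17 = 4.93 kWh
Cost = 14.79 × $0.36 + 4.93 × $0.26 = $5.3244 + $1.2818 = $6.61

$6.61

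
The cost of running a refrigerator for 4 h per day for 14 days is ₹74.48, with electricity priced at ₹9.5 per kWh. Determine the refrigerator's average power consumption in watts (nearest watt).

Energy = ₹74.48 ÷ ₹9.5/kWh = 7.84 kWh
Runtime = 4 h/day × 14 days = 56 h
Power = 7.84 kWh ÷ 56 h = 0.14 kW = 140 W

140 W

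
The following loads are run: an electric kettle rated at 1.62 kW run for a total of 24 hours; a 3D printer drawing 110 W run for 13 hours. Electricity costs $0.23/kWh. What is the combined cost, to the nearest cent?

electric kettle: 1.62 kW × 24 h = 38.88 kWh
3D printer: 0.11 kW × 13 h = 1.43 kWh
Total energy = 40.31 kWh
Cost = 40.31 × $0.23 = $9.27

$9.27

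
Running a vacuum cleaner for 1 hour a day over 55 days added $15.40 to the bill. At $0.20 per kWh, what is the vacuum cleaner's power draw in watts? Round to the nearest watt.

Energy = $15.40 ÷ $0.20/kWh = 77 kWh
Runtime = 1 h/day × 55 days = 55 h
Power = 77 kWh ÷ 55 h = 1.4 kW = 1400 W

1400 W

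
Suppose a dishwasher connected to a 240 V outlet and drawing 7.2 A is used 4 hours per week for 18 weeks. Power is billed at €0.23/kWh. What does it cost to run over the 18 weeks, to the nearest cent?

Power = 7.2 A × 240 V = 1728 W = 1.728 kW
Runtime = 4 h/week × 18 weeks = 72 h
Energy = 1.728 kW × 72 h = 124.416 kWh
Cost = 124.416 kWh × €0.23/kWh = €28.62

€28.62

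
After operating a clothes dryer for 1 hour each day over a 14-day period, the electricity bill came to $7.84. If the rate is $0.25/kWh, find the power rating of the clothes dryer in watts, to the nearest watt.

2240 W

Energy = $7.84 ÷ $0.25/kWh = 31.36 kWh
Runtime = 1 h/day × 14 days = 14 h
Power = 31.36 kWh ÷ 14 h = 2.24 kW = 2240 W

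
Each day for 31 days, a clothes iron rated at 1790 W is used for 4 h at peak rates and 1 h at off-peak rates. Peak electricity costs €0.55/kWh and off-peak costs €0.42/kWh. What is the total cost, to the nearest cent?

Peak energy = 1.79 kW × 4 h × 31 = 221.96 kWh
Off-peak energy = 1.79 kW × 1 h × 31 = 55.49 kWh
Cost = 221.96 × €0.55 + 55.49 × €0.42 = €122.078 + €23.3058 = €145.38

€145.38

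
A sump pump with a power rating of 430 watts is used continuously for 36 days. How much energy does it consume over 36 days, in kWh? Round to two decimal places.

Runtime = 24 h × 36 = 864 h
Energy = 0.43 kW × 864 h = 371.52 kWh

371.52 kWh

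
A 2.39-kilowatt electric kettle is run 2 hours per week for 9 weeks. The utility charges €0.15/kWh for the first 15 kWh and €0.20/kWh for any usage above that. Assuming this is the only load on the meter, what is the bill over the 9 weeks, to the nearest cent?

€7.85

Runtime = 2 h/week × 9 weeks = 18 h
Energy = 2.39 kW × 18 h = 43.02 kWh
Tier 1 (0–15 kWh): 15 × €0.15 = €2.25
Above 15 kWh: 28.02 × €0.20 = €5.604
Bill = €7.85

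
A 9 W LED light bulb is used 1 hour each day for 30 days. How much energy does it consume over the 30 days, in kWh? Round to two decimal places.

0.27 kWh

Runtime = 1 h/day × 30 days = 30 h
Energy = 0.009 kW × 30 h = 0.27 kWh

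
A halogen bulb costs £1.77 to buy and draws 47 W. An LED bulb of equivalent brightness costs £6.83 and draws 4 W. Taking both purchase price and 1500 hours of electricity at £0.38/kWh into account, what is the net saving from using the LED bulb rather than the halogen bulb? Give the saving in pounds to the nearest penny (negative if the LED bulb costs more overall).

£19.45

halogen bulb: £1.77 + (47/1000) kW × 1500 h × £0.38 = £1.77 + £26.79 = £28.56
LED bulb: £6.83 + (4/1000) kW × 1500 h × £0.38 = £6.83 + £2.28 = £9.11
Saving = £28.56 − £9.11 = £19.45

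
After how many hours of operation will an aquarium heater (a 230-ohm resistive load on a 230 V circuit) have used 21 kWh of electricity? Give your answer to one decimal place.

91.3 h

Power = V²/R = 230²/230 = 230 W = 0.23 kW
Hours = 21 kWh ÷ 0.23 kW = 91.3 h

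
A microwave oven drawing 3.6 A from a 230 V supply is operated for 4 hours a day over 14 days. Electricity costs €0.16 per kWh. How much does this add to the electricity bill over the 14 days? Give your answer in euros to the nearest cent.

Power = 3.6 A × 230 V = 828 W = 0.828 kW
Runtime = 4 h/day × 14 days = 56 h
Energy = 0.828 kW × 56 h = 46.368 kWh
Cost = 46.368 kWh × €0.16/kWh = €7.42

€7.42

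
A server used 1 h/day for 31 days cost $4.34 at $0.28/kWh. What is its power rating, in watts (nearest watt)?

Energy = $4.34 ÷ $0.28/kWh = 15.5 kWh
Runtime = 1 h/day × 31 days = 31 h
Power = 15.5 kWh ÷ 31 h = 0.5 kW = 500 W

500 W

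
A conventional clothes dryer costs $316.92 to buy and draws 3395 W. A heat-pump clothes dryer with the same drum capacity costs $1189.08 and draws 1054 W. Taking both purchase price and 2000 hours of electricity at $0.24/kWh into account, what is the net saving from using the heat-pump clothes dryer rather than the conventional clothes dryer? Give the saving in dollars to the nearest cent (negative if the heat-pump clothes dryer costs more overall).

conventional clothes dryer: $316.92 + (3395/1000) kW × 2000 h × $0.24 = $316.92 + $1629.6 = $1946.52
heat-pump clothes dryer: $1189.08 + (1054/1000) kW × 2000 h × $0.24 = $1189.08 + $505.92 = $1695
Saving = $1946.52 − $1695 = $251.52

$251.52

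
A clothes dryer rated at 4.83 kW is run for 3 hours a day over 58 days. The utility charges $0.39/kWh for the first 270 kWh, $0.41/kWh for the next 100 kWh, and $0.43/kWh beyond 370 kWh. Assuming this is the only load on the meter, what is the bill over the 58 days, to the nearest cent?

Runtime = 3 h/day × 58 days = 174 h
Energy = 4.83 kW × 174 h = 840.42 kWh
Tier 1 (0–270 kWh): 270 × $0.39 = $105.3
Tier 2 (270–370 kWh): 100 × $0.41 = $41
Above 370 kWh: 470.42 × $0.43 = $202.2806
Bill = $348.58

$348.58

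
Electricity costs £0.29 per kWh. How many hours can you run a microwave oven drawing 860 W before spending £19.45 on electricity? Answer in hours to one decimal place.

78.0 h

Energy available = £19.45 ÷ £0.29/kWh = 67.069 kWh
Hours = 67.069 kWh ÷ 0.86 kW = 78.0 h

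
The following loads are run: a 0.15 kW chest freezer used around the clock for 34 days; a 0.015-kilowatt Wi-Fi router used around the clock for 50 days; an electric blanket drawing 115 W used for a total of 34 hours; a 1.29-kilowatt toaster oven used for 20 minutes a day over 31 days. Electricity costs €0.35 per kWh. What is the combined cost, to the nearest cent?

chest freezer: Runtime = 24 h × 34 = 816 h
chest freezer: 0.15 kW × 816 h = 122.4 kWh
Wi-Fi router: Runtime = 24 h × 50 = 1200 h
Wi-Fi router: 0.015 kW × 1200 h = 18 kWh
electric blanket: 0.115 kW × 34 h = 3.91 kWh
toaster oven: Runtime = 20 min × 31 = 620 min = 10.333333… h
toaster oven: 1.29 kW × 10.333333… h = 13.33 kWh
Total energy = 157.64 kWh
Cost = 157.64 × €0.35 = €55.17

€55.17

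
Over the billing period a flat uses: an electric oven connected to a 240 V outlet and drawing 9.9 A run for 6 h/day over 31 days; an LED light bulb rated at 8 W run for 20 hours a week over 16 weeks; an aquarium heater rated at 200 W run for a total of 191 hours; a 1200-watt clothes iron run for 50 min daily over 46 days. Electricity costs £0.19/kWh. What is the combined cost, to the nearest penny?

£100.45

electric oven: Power = 9.9 A × 240 V = 2376 W = 2.376 kW
electric oven: Runtime = 6 h/day × 31 days = 186 h
electric oven: 2.376 kW × 186 h = 441.936 kWh
LED light bulb: Runtime = 20 h/week × 16 weeks = 320 h
LED light bulb: 0.008 kW × 320 h = 2.56 kWh
aquarium heater: 0.2 kW × 191 h = 38.2 kWh
clothes iron: Runtime = 50 min × 46 = 2300 min = 38.333333… h
clothes iron: 1.2 kW × 38.333333… h = 46 kWh
Total energy = 528.696 kWh
Cost = 528.696 × £0.19 = £100.45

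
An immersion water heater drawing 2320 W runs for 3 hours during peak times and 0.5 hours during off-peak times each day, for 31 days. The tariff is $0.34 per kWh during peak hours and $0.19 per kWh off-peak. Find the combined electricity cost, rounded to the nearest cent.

Peak energy = 2.32 kW × 3 h × 31 = 215.76 kWh
Off-peak energy = 2.32 kW × 0.5 h × 31 = 35.96 kWh
Cost = 215.76 × $0.34 + 35.96 × $0.19 = $73.3584 + $6.8324 = $80.19

$80.19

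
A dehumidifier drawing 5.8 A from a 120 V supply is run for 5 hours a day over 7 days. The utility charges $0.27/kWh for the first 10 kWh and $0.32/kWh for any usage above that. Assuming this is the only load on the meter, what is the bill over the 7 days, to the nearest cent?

Power = 5.8 A × 120 V = 696 W = 0.696 kW
Runtime = 5 h/day × 7 days = 35 h
Energy = 0.696 kW × 35 h = 24.36 kWh
Tier 1 (0–10 kWh): 10 × $0.27 = $2.7
Above 10 kWh: 14.36 × $0.32 = $4.5952
Bill = $7.30

$7.30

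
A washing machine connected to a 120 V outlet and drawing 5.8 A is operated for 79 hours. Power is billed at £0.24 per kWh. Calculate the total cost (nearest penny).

Power = 5.8 A × 120 V = 696 W = 0.696 kW
Energy = 0.696 kW × 79 h = 54.984 kWh
Cost = 54.984 kWh × £0.24/kWh = £13.20

£13.20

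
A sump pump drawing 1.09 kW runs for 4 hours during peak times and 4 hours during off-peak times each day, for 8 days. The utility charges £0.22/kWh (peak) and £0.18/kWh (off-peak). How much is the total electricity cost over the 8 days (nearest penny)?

£13.95

Peak energy = 1.09 kW × 4 h × 8 = 34.88 kWh
Off-peak energy = 1.09 kW × 4 h × 8 = 34.88 kWh
Cost = 34.88 × £0.22 + 34.88 × £0.18 = £7.6736 + £6.2784 = £13.95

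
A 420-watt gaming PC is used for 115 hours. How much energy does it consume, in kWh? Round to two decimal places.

48.30 kWh

Energy = 0.42 kW × 115 h = 48.3 kWh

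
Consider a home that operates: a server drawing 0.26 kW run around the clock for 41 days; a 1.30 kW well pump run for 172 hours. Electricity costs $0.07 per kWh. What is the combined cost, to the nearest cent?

$33.56

server: Runtime = 24 h × 41 = 984 h
server: 0.26 kW × 984 h = 255.84 kWh
well pump: 1.3 kW × 172 h = 223.6 kWh
Total energy = 479.44 kWh
Cost = 479.44 × $0.07 = $33.56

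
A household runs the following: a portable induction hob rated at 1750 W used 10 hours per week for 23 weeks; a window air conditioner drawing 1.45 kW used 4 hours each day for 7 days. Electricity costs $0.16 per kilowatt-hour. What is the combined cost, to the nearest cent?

$70.90

portable induction hob: Runtime = 10 h/week × 23 weeks = 230 h
portable induction hob: 1.75 kW × 230 h = 402.5 kWh
window air conditioner: Runtime = 4 h/day × 7 days = 28 h
window air conditioner: 1.45 kW × 28 h = 40.6 kWh
Total energy = 443.1 kWh
Cost = 443.1 × $0.16 = $70.90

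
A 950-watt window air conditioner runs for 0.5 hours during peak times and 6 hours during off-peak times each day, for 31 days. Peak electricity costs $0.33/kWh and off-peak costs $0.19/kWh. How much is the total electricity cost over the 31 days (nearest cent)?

Peak energy = 0.95 kW × 0.5 h × 31 = 14.725 kWh
Off-peak energy = 0.95 kW × 6 h × 31 = 176.7 kWh
Cost = 14.725 × $0.33 + 176.7 × $0.19 = $4.85925 + $33.573 = $38.43

$38.43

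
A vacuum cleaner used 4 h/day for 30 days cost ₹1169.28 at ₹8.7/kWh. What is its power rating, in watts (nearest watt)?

1120 W

Energy = ₹1169.28 ÷ ₹8.7/kWh = 134.4 kWh
Runtime = 4 h/day × 30 days = 120 h
Power = 134.4 kWh ÷ 120 h = 1.12 kW = 1120 W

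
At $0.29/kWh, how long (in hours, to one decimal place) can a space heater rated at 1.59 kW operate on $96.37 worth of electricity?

209.0 h

Energy available = $96.37 ÷ $0.29/kWh = 332.3103 kWh
Hours = 332.3103 kWh ÷ 1.59 kW = 209.0 h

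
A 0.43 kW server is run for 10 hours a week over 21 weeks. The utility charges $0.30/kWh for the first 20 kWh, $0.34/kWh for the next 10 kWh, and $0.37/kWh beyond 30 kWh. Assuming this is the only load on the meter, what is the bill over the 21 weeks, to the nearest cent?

$31.71

Runtime = 10 h/week × 21 weeks = 210 h
Energy = 0.43 kW × 210 h = 90.3 kWh
Tier 1 (0–20 kWh): 20 × $0.30 = $6
Tier 2 (20–30 kWh): 10 × $0.34 = $3.4
Above 30 kWh: 60.3 × $0.37 = $22.311
Bill = $31.71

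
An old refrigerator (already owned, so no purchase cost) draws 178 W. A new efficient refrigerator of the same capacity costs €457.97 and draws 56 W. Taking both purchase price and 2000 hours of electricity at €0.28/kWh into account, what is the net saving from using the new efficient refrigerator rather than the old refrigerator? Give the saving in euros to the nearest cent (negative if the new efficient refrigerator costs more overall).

old refrigerator: €0.00 + (178/1000) kW × 2000 h × €0.28 = €0.00 + €99.68 = €99.68
new efficient refrigerator: €457.97 + (56/1000) kW × 2000 h × €0.28 = €457.97 + €31.36 = €489.33
Saving = €99.68 − €489.33 = −€389.65

-€389.65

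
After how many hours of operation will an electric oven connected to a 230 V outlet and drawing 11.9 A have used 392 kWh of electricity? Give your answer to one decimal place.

Power = 11.9 A × 230 V = 2737 W = 2.737 kW
Hours = 392 kWh ÷ 2.737 kW = 143.2 h

143.2 h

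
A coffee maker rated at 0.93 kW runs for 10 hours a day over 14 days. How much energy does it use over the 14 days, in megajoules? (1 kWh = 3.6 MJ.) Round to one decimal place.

Runtime = 10 h/day × 14 days = 140 h
Energy = 0.93 kW × 140 h = 130.2 kWh
= 130.2 × 3.6 MJ = 468.7 MJ

468.7 MJ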